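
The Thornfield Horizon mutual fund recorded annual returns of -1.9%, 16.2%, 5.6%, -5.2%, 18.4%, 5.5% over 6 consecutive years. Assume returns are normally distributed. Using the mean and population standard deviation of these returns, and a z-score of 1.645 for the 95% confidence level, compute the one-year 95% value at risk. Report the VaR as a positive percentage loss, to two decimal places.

7.73

r̄ = (-1.9 + 16.2 + 5.6 − 5.2 + 18.4 + 5.5) / 6 = 6.4333%
Σ(r − r̄)² = (-1.9 − 6.4333)² + (16.2 − 6.4333)² + … = 444.9333
σ = √[444.9333 / 6] = 8.6114%
VaR = −(r̄ − z·σ) = −(6.4333 − 1.645 × 8.6114) = −(-7.7325) = 7.7325%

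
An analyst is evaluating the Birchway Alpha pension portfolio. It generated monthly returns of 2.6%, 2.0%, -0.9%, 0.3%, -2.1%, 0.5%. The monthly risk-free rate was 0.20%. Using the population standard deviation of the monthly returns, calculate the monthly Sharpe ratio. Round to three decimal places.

r̄ = (2.6 + 2 − 0.9 + 0.3 − 2.1 + 0.5) / 6 = 0.4000%
Σ(r − r̄)² = (2.6 − 0.4000)² + (2 − 0.4000)² + (-0.9 − 0.4000)² + … = 15.3600
σ = √[15.3600 / 6] = 1.6000%
Sharpe = (r̄ − rf) / σ = (0.4000 − 0.2) / 1.6000 = 0.2000 / 1.6000 = 0.1250

0.125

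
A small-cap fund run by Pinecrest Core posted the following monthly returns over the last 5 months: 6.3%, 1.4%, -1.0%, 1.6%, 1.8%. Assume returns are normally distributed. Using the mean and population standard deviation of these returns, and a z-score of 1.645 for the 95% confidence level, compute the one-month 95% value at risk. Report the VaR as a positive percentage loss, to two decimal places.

μ = (6.3 + 1.4 − 1 + 1.6 + 1.8) / 5 = 2.0200%
Population σ = √[Σ(r − μ)² / 5] = √[28.0480 / 5] = √5.6096 = 2.3685%
VaR = −(μ − z·σ) = −(2.0200 − 1.645 × 2.3685) = −(-1.8762) = 1.8762%

1.88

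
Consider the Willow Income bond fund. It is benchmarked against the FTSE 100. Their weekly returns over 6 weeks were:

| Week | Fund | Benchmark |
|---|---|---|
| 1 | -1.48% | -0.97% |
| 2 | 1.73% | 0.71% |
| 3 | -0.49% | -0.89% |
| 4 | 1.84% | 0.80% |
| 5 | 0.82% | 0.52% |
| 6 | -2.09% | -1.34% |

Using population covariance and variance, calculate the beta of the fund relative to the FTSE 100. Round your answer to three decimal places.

r̄p = 0.0550%,  r̄m = -0.1950%
Cov = Σ(rp − r̄p)(rm − r̄m) / 6 = 1.3106
Var(rm) = Σ(rm − r̄m)² / 6 = 0.7858
β = Cov / Var = 1.3106 / 0.7858 = 1.6679

1.668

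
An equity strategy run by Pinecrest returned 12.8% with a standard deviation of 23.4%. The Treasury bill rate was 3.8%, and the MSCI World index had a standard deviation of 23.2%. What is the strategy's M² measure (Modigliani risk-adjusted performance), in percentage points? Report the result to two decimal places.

12.72

Sharpe = (Rp − Rf) / σp = (12.8% − 3.8%) / 23.4% = 0.3846
M² = Rf + Sharpe × σm = 3.8% + 0.3846 × 23.2% = 12.7227%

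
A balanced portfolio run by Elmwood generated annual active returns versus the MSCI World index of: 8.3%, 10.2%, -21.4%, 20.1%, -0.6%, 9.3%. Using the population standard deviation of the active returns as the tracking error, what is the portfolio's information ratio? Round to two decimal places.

r̄ = (8.3 + 10.2 − 21.4 + 20.1 − 0.6 + 9.3) / 6 = 4.3167%
Σ(r − r̄)² = (8.3 − 4.3167)² + (10.2 − 4.3167)² + (-21.4 − 4.3167)² + … = 1009.9483
σ = √[1009.9483 / 6] = 12.9740%
IR = r̄ / tracking error = 4.3167 / 12.9740 = 0.3327

0.33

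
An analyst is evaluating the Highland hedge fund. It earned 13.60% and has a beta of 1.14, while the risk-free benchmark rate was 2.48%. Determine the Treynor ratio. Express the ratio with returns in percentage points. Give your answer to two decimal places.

9.75

Treynor = (Rp − Rf) / β = (13.60% − 2.48%) / 1.14 = 11.12 / 1.14 = 9.7544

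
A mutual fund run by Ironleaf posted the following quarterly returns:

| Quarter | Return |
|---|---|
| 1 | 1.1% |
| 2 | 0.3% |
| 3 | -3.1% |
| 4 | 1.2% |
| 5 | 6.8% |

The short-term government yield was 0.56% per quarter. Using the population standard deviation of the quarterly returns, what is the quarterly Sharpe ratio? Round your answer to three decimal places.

r̄ = (1.1 + 0.3 − 3.1 + 1.2 + 6.8) / 5 = 6.30 / 5 = 1.2600%
Population σ = √[Σ(r − r̄)² / 5] = √[50.6520 / 5] = √10.1304 = 3.1828%
Sharpe = (r̄ − rf) / σ = (1.2600 − 0.56) / 3.1828 = 0.7000 / 3.1828 = 0.2199

0.220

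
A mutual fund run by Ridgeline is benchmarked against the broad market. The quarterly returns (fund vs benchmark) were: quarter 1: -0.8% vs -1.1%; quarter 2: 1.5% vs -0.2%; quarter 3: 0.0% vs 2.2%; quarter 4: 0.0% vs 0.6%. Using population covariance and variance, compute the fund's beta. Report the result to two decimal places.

r̄p = 0.1750%,  r̄m = 0.3750%
Cov = Σ(rp − r̄p)(rm − r̄m) / 4 = 0.0794
Var(rm) = Σ(rm − r̄m)² / 4 = 1.4719
β = Cov / Var = 0.0794 / 1.4719 = 0.0539

0.05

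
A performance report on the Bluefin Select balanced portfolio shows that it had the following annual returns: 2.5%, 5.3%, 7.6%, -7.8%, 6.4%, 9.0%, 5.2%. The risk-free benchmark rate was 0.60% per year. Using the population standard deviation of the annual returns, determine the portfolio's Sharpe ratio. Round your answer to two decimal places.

0.66

μ = (2.5 + 5.3 + 7.6 − 7.8 + 6.4 + 9 + 5.2) / 7 = 4.0286%
Σ(r − μ)² = (2.5 − 4.0286)² + (5.3 − 4.0286)² + (7.6 − 4.0286)² + … = 188.3343
σ = √[188.3343 / 7] = 5.1870%
Sharpe = (μ − rf) / σ = (4.0286 − 0.6) / 5.1870 = 3.4286 / 5.1870 = 0.6610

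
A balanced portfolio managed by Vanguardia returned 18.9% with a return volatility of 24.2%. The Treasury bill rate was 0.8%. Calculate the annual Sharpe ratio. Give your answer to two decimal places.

Sharpe = (Rp − Rf) / σp = (18.9% − 0.8%) / 24.2% = 18.10% / 24.2% = 0.7479

0.75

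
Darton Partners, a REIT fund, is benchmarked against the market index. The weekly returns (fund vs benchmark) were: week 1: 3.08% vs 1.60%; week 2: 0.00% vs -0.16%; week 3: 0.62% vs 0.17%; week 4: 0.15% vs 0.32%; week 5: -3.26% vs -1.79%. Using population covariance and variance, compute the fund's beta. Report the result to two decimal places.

r̄p = 0.1180%,  r̄m = 0.0280%
Cov = Σ(rp − r̄p)(rm − r̄m) / 5 = 2.1801
Var(rm) = Σ(rm − r̄m)² / 5 = 1.1834
β = Cov / Var = 2.1801 / 1.1834 = 1.8422

1.84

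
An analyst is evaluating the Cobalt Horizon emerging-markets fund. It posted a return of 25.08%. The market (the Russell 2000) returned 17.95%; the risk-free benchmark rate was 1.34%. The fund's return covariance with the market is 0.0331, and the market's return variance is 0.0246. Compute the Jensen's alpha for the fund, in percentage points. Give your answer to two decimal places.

1.39

β = Cov / Var = 0.0331 / 0.0246 = 1.3455
E[R] = Rf + β(Rm − Rf) = 1.34% + 1.3455 × (17.95% − 1.34%) = 23.6888%
α = Rp − E[R] = 25.08% − 23.6888% = 1.3912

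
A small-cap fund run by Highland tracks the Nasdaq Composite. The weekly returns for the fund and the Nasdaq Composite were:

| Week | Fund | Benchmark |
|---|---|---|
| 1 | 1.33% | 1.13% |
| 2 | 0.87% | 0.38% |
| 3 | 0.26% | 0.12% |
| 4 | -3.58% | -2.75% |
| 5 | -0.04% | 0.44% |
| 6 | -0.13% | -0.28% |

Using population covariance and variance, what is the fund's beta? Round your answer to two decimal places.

1.26

r̄p = -0.2150%,  r̄m = -0.1600%
Cov = Σ(rp − r̄p)(rm − r̄m) / 6 = 1.9204
Var(rm) = Σ(rm − r̄m)² / 6 = 1.5194
β = Cov / Var = 1.9204 / 1.5194 = 1.2639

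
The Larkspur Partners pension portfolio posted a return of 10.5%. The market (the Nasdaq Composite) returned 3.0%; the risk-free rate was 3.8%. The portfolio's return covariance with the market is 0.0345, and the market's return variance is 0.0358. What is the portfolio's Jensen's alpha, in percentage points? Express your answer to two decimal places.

β = Cov / Var = 0.0345 / 0.0358 = 0.9637
E[R] = Rf + β(Rm − Rf) = 3.8% + 0.9637 × (3.0% − 3.8%) = 3.0290%
α = Rp − E[R] = 10.5% − 3.0290% = 7.4710

7.47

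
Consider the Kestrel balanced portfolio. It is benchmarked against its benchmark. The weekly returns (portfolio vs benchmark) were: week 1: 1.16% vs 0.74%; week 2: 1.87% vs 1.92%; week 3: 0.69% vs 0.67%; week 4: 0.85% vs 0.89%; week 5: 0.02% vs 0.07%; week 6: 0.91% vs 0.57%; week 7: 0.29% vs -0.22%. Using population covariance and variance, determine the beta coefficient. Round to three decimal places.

r̄p = 0.8271%,  r̄m = 0.6629%
Cov = Σ(rp − r̄p)(rm − r̄m) / 7 = 0.3266
Var(rm) = Σ(rm − r̄m)² / 7 = 0.3968
β = Cov / Var = 0.3266 / 0.3968 = 0.8231

0.823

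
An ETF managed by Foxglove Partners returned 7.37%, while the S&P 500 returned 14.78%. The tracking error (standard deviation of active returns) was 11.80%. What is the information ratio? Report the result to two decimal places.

IR = (Rp − Rb) / TE = (7.37% − 14.78%) / 11.80% = -7.41% / 11.80% = -0.6280

-0.63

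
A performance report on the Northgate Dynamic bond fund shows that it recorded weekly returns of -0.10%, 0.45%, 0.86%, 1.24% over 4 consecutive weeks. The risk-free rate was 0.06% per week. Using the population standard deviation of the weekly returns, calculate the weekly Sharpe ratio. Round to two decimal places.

Mean return r̄ = 2.450 / 4 = 0.6125%
Σ(r − r̄)² = (-0.1 − 0.6125)² + (0.45 − 0.6125)² + (0.86 − 0.6125)² + … = 0.9891
σ = √[0.9891 / 4] = 0.4973%
Sharpe = (r̄ − rf) / σ = (0.6125 − 0.06) / 0.4973 = 0.5525 / 0.4973 = 1.1110

1.11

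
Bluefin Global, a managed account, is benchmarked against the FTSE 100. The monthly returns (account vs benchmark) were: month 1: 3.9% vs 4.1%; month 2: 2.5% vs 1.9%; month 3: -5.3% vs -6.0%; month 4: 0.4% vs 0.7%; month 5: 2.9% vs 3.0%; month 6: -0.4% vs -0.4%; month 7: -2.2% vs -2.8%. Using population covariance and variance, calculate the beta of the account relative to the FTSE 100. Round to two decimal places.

0.92

r̄p = 0.2571%,  r̄m = 0.0714%
Cov = Σ(rp − r̄p)(rm − r̄m) / 7 = 9.6731
Var(rm) = Σ(rm − r̄m)² / 7 = 10.5535
β = Cov / Var = 9.6731 / 10.5535 = 0.9166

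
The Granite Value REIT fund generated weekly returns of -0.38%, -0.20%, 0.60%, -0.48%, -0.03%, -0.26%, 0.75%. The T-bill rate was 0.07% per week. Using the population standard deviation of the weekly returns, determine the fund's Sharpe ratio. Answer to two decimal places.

Mean return r̄ = -0.000 / 7 = 0.0000%
Σ(r − r̄)² = (-0.38 − 0.0000)² + (-0.2 − 0.0000)² + (0.6 − 0.0000)² + … = 1.4058
σ = √[1.4058 / 7] = 0.4481%
Sharpe = (r̄ − rf) / σ = (0.0000 − 0.07) / 0.4481 = -0.0700 / 0.4481 = -0.1562

-0.16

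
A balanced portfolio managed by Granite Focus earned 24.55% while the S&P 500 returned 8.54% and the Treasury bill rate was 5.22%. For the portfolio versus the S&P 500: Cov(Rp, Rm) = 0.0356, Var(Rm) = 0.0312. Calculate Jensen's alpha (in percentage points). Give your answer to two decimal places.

β = Cov / Var = 0.0356 / 0.0312 = 1.1410
E[R] = Rf + β(Rm − Rf) = 5.22% + 1.1410 × (8.54% − 5.22%) = 9.0081%
α = Rp − E[R] = 24.55% − 9.0081% = 15.5419

15.54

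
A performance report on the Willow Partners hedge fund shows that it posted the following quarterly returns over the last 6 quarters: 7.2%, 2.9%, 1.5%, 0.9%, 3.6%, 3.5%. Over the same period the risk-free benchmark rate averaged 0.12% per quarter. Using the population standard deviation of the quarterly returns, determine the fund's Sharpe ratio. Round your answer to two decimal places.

Mean return μ = 19.60 / 6 = 3.2667%
Population std dev = √[24.4933 / 6] = 2.0204%
Sharpe = (μ − rf) / σ = (3.2667 − 0.12) / 2.0204 = 3.1467 / 2.0204 = 1.5575

1.56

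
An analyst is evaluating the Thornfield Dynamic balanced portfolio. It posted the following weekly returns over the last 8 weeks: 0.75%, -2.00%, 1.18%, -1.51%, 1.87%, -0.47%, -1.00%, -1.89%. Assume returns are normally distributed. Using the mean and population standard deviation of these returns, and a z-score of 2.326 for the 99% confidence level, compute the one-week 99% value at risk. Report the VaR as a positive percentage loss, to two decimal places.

3.61

Mean return μ = -3.070 / 8 = -0.3838%
Population σ = √[Σ(r − μ)² / 8] = √[15.3468 / 8] = √1.9184 = 1.3851%
VaR = −(μ − z·σ) = −(-0.3838 − 2.326 × 1.3851) = −(-3.6055) = 3.6055%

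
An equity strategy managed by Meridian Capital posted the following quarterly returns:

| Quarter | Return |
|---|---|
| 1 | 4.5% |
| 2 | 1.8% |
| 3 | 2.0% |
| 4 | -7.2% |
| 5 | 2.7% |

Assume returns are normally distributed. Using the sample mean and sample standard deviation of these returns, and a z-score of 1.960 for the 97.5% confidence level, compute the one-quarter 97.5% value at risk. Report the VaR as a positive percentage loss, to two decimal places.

r̄ = (4.5 + 1.8 + 2 − 7.2 + 2.7) / 5 = 3.80 / 5 = 0.7600%
Sample σ = √[Σ(r − r̄)² / 4] = √[83.7320 / 4] = √20.9330 = 4.5753%
VaR = −(r̄ − z·σ) = −(0.7600 − 1.960 × 4.5753) = −(-8.2076) = 8.2076%

8.21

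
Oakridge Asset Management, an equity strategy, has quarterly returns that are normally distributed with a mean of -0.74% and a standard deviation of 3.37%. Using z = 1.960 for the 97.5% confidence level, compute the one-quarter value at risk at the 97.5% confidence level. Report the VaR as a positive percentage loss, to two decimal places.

7.35

VaR (as % loss) = −(μ − z·σ) = −(-0.74% − 1.960 × 3.37%) = −(-7.3452%) = 7.3452%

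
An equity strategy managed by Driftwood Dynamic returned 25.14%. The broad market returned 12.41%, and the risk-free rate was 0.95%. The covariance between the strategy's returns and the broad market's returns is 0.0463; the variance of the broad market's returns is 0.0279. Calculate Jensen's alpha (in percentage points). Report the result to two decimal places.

β = Cov / Var = 0.0463 / 0.0279 = 1.6595
E[R] = Rf + β(Rm − Rf) = 0.95% + 1.6595 × (12.41% − 0.95%) = 19.9679%
α = Rp − E[R] = 25.14% − 19.9679% = 5.1721

5.17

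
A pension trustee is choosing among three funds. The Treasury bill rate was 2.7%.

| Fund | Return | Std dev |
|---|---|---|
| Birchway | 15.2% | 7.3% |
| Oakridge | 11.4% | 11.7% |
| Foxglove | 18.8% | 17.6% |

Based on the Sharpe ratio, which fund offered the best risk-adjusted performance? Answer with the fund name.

Birchway: Sharpe ratio = (15.2% − 2.7%) / 7.3% = 1.712
Oakridge: Sharpe ratio = (11.4% − 2.7%) / 11.7% = 0.744
Foxglove: Sharpe ratio = (18.8% − 2.7%) / 17.6% = 0.915
Highest: Birchway (1.712).

Birchway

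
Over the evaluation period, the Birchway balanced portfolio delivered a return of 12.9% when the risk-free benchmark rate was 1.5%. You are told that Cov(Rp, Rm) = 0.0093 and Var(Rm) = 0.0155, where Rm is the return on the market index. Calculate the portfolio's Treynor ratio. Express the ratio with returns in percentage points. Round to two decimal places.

19.00

β = Cov / Var = 0.0093 / 0.0155 = 0.6000
Treynor = (Rp − Rf) / β = (12.9% − 1.5%) / 0.6000 = 11.40 / 0.6000 = 19.0000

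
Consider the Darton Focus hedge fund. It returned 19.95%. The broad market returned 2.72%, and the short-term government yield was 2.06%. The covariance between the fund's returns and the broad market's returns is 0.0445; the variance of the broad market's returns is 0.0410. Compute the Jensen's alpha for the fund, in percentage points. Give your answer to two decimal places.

β = Cov / Var = 0.0445 / 0.0410 = 1.0854
E[R] = Rf + β(Rm − Rf) = 2.06% + 1.0854 × (2.72% − 2.06%) = 2.7764%
α = Rp − E[R] = 19.95% − 2.7764% = 17.1736

17.17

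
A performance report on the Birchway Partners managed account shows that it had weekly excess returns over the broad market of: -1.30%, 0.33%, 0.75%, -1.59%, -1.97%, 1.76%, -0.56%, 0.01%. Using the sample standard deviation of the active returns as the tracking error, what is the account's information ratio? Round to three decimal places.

-0.252

μ = (-1.3 + 0.33 + 0.75 − 1.59 − 1.97 + 1.76 − 0.56 + 0.01) / 8 = -0.3213%
Σ(r − μ)² = (-1.3 − (-0.3213))² + (0.33 − (-0.3213))² + (0.75 − (-0.3213))² + … = 11.3561
sample σ = √(11.3561 / 7) = √1.6223 = 1.2737%
IR = μ / tracking error = -0.3213 / 1.2737 = -0.2523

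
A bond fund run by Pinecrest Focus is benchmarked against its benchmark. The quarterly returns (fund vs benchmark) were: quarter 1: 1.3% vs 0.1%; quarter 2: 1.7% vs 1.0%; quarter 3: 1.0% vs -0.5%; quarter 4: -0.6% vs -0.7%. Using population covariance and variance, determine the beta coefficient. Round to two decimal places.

1.05

r̄p = 0.8500%,  r̄m = -0.0250%
Cov = Σ(rp − r̄p)(rm − r̄m) / 4 = 0.4588
Var(rm) = Σ(rm − r̄m)² / 4 = 0.4369
β = Cov / Var = 0.4588 / 0.4369 = 1.0501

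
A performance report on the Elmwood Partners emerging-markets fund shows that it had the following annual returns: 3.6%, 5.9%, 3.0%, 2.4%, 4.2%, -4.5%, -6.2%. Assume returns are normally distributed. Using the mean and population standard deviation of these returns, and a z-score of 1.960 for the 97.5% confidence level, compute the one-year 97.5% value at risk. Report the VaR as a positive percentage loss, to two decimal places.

7.21

μ = (3.6 + 5.9 + 3 + 2.4 + 4.2 − 4.5 − 6.2) / 7 = 8.40 / 7 = 1.2000%
Σ(r − μ)² = 128.7800; population σ = √(128.7800/7) = 4.2892%
VaR = −(μ − z·σ) = −(1.2000 − 1.960 × 4.2892) = −(-7.2068) = 7.2068%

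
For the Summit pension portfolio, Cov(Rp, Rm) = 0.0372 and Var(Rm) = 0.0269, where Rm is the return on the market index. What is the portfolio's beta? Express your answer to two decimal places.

β = Cov(Rp, Rm) / Var(Rm) = 0.0372 / 0.0269 = 1.3829

1.38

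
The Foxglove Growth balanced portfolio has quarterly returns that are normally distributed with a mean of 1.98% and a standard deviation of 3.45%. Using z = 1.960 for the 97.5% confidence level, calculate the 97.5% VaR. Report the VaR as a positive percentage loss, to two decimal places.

4.78

VaR (as % loss) = −(μ − z·σ) = −(1.98% − 1.960 × 3.45%) = −(-4.7820%) = 4.7820%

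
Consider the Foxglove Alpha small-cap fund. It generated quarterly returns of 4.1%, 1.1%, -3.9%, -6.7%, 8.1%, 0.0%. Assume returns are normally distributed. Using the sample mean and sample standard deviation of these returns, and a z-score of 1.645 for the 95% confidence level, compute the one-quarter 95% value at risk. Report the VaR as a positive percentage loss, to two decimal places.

μ = (4.1 + 1.1 − 3.9 − 6.7 + 8.1 + 0) / 6 = 0.4500%
Σ(r − μ)² = 142.5150; sample σ = √(142.5150/5) = 5.3388%
VaR = −(μ − z·σ) = −(0.4500 − 1.645 × 5.3388) = −(-8.3323) = 8.3323%

8.33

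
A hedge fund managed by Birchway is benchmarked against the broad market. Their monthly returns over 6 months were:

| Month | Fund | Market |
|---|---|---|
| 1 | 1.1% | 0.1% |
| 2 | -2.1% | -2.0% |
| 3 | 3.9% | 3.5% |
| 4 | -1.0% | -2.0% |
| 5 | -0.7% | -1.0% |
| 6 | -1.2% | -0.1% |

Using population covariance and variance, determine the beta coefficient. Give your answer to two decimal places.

r̄p = 0.0000%,  r̄m = -0.2500%
Cov = Σ(rp − r̄p)(rm − r̄m) / 6 = 3.4633
Var(rm) = Σ(rm − r̄m)² / 6 = 3.4825
β = Cov / Var = 3.4633 / 3.4825 = 0.9945

0.99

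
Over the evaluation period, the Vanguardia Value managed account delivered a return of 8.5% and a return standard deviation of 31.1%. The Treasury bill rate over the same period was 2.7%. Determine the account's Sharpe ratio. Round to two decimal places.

0.19

Sharpe = (Rp − Rf) / σp = (8.5% − 2.7%) / 31.1% = 5.80% / 31.1% = 0.1865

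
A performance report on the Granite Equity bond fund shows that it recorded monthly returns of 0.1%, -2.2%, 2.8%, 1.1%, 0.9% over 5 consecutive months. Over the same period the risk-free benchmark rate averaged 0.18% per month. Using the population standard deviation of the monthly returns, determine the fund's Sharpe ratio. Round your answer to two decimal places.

Mean return r̄ = 2.70 / 5 = 0.5400%
Population σ = √[Σ(r − r̄)² / 5] = √[13.2520 / 5] = √2.6504 = 1.6280%
Sharpe = (r̄ − rf) / σ = (0.5400 − 0.18) / 1.6280 = 0.3600 / 1.6280 = 0.2211

0.22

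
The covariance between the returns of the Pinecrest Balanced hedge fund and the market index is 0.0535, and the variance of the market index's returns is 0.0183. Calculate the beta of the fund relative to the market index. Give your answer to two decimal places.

2.92

β = Cov(Rp, Rm) / Var(Rm) = 0.0535 / 0.0183 = 2.9235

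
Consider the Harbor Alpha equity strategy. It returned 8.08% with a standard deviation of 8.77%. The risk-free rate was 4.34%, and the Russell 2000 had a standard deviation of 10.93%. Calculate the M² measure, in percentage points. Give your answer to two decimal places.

Sharpe = (Rp − Rf) / σp = (8.08% − 4.34%) / 8.77% = 0.4265
M² = Rf + Sharpe × σm = 4.34% + 0.4265 × 10.93% = 9.0016%

9.00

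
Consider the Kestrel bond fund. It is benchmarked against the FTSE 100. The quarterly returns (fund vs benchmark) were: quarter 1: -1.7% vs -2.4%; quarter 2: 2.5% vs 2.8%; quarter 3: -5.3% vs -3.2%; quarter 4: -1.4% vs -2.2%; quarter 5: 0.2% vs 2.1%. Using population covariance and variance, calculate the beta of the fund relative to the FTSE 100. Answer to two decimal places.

0.90

r̄p = -1.1400%,  r̄m = -0.5800%
Cov = Σ(rp − r̄p)(rm − r̄m) / 5 = 5.6468
Var(rm) = Σ(rm − r̄m)² / 5 = 6.2816
β = Cov / Var = 5.6468 / 6.2816 = 0.8989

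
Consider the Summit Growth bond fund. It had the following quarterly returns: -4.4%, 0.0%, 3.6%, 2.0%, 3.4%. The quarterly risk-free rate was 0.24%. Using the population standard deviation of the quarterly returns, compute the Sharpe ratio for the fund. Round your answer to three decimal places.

0.230

r̄ = (-4.4 + 0 + 3.6 + 2 + 3.4) / 5 = 4.60 / 5 = 0.9200%
Σ(r − r̄)² = 43.6480; population σ = √(43.6480/5) = 2.9546%
Sharpe = (r̄ − rf) / σ = (0.9200 − 0.24) / 2.9546 = 0.6800 / 2.9546 = 0.2301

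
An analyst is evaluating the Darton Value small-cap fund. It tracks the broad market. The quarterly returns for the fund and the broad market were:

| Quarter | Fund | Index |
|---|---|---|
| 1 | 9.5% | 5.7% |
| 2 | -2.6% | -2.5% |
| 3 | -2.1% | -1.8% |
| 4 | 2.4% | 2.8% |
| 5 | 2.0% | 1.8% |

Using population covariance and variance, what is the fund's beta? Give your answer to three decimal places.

r̄p = 1.8400%,  r̄m = 1.2000%
Cov = Σ(rp − r̄p)(rm − r̄m) / 5 = 12.7420
Var(rm) = Σ(rm − r̄m)² / 5 = 9.1720
β = Cov / Var = 12.7420 / 9.1720 = 1.3892

1.389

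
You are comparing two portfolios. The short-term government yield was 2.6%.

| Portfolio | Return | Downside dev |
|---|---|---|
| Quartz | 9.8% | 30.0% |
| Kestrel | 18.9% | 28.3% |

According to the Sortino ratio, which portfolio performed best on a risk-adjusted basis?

Quartz: Sortino ratio = (9.8% − 2.6%) / 30.0% = 0.240
Kestrel: Sortino ratio = (18.9% − 2.6%) / 28.3% = 0.576
Highest: Kestrel (0.576).

Kestrel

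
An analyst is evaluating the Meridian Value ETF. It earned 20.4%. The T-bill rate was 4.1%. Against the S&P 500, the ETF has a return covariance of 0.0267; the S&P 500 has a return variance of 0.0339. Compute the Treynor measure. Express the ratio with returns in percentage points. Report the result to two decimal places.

β = Cov / Var = 0.0267 / 0.0339 = 0.7876
Treynor = (Rp − Rf) / β = (20.4% − 4.1%) / 0.7876 = 16.30 / 0.7876 = 20.6958

20.70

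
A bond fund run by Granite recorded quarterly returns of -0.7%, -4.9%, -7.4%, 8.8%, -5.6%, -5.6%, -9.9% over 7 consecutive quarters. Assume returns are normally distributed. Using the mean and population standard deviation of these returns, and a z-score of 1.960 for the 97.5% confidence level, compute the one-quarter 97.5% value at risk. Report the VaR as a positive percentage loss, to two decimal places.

14.75

r̄ = (-0.7 − 4.9 − 7.4 + 8.8 − 5.6 − 5.6 − 9.9) / 7 = -3.6143%
Σ(r − r̄)² = 225.9886; population σ = √(225.9886/7) = 5.6819%
VaR = −(r̄ − z·σ) = −(-3.6143 − 1.960 × 5.6819) = −(-14.7508) = 14.7508%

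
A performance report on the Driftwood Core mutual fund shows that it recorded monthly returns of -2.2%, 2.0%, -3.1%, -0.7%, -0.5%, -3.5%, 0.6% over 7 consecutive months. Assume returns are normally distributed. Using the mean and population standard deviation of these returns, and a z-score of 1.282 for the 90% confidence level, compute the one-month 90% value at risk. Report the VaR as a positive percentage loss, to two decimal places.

3.43

Mean return μ = -7.40 / 7 = -1.0571%
Σ(r − μ)² = (-2.2 − (-1.0571))² + (2 − (-1.0571))² + … = 23.9771
σ = √[23.9771 / 7] = 1.8508%
VaR = −(μ − z·σ) = −(-1.0571 − 1.282 × 1.8508) = −(-3.4298) = 3.4298%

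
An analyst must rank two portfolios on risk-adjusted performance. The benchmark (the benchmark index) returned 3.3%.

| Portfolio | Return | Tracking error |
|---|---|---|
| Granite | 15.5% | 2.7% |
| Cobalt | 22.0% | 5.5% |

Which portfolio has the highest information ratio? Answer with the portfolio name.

Granite

Granite: IR = (15.5% − 3.3%) / 2.7% = 4.519
Cobalt: IR = (22.0% − 3.3%) / 5.5% = 3.400
Highest: Granite (4.519).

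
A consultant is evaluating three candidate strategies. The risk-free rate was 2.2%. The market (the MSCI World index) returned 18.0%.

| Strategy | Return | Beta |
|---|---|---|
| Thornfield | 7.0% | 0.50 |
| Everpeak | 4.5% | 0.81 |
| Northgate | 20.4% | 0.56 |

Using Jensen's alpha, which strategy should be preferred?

Northgate

Thornfield: α = 7.0% − [2.2% + 0.50 × (18.0% − 2.2%)] = -3.100
Everpeak: α = 4.5% − [2.2% + 0.81 × (18.0% − 2.2%)] = -10.498
Northgate: α = 20.4% − [2.2% + 0.56 × (18.0% − 2.2%)] = 9.352
Highest: Northgate (9.352).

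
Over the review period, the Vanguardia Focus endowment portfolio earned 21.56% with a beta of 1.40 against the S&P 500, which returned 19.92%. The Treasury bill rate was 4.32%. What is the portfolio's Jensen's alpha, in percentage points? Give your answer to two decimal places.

-4.60

CAPM expected return = Rf + β(Rm − Rf) = 4.32% + 1.40 × (19.92% − 4.32%) = 4.32 + 1.40 × 15.60 = 26.1600%
Jensen's α = Rp − E[R] = 21.56% − 26.1600% = -4.6000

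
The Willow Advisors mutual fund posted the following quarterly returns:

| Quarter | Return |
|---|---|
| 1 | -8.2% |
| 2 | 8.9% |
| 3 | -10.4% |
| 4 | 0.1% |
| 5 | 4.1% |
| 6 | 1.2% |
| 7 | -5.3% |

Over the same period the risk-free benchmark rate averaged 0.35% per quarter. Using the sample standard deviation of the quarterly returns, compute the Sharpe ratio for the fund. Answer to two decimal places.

-0.25

r̄ = (-8.2 + 8.9 − 10.4 + 0.1 + 4.1 + 1.2 − 5.3) / 7 = -1.3714%
Σ(r − r̄)² = (-8.2 − (-1.3714))² + (8.9 − (-1.3714))² + (-10.4 − (-1.3714))² + … = 287.7943
sample σ = √(287.7943 / 6) = √47.9657 = 6.9257%
Sharpe = (r̄ − rf) / σ = (-1.3714 − 0.35) / 6.9257 = -1.7214 / 6.9257 = -0.2486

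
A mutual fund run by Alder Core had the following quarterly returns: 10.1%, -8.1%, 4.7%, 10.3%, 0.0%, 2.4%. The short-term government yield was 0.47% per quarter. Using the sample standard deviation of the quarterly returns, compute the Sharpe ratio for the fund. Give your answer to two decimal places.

0.40

r̄ = (10.1 − 8.1 + 4.7 + 10.3 + 0 + 2.4) / 6 = 19.40 / 6 = 3.2333%
Σ(r − r̄)² = 238.8333; sample σ = √(238.8333/5) = 6.9113%
Sharpe = (r̄ − rf) / σ = (3.2333 − 0.47) / 6.9113 = 2.7633 / 6.9113 = 0.3998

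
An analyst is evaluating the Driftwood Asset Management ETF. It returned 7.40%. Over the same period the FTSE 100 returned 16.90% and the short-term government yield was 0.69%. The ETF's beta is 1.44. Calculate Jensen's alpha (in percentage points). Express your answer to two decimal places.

CAPM expected return = Rf + β(Rm − Rf) = 0.69% + 1.44 × (16.90% − 0.69%) = 0.69 + 1.44 × 16.21 = 24.0324%
Jensen's α = Rp − E[R] = 7.40% − 24.0324% = -16.6324

-16.63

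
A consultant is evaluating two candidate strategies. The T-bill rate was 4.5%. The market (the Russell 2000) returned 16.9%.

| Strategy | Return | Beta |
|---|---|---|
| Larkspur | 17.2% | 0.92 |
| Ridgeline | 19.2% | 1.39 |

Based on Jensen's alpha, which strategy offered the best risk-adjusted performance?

Larkspur

Larkspur: α = 17.2% − [4.5% + 0.92 × (16.9% − 4.5%)] = 1.292
Ridgeline: α = 19.2% − [4.5% + 1.39 × (16.9% − 4.5%)] = -2.536
Highest: Larkspur (1.292).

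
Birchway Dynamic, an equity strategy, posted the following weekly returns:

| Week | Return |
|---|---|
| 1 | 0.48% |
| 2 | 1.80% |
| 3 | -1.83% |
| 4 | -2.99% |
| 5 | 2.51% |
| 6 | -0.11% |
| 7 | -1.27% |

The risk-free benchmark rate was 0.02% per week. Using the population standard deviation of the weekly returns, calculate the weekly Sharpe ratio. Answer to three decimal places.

-0.121

Mean return r̄ = -1.410 / 7 = -0.2014%
Σ(r − r̄)² = (0.48 − (-0.2014))² + (1.8 − (-0.2014))² + … = 23.4005
σ = √[23.4005 / 7] = 1.8284%
Sharpe = (r̄ − rf) / σ = (-0.2014 − 0.02) / 1.8284 = -0.2214 / 1.8284 = -0.1211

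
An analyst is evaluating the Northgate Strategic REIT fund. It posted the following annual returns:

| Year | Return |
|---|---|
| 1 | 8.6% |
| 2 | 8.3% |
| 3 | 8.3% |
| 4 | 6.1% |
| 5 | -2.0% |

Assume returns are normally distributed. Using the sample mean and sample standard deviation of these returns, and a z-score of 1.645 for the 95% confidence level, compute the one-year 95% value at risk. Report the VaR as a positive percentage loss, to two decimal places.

1.55

Mean return r̄ = 29.30 / 5 = 5.8600%
Sample σ = √[Σ(r − r̄)² / 4] = √[81.2520 / 4] = √20.3130 = 4.5070%
VaR = −(r̄ − z·σ) = −(5.8600 − 1.645 × 4.5070) = −(-1.5540) = 1.5540%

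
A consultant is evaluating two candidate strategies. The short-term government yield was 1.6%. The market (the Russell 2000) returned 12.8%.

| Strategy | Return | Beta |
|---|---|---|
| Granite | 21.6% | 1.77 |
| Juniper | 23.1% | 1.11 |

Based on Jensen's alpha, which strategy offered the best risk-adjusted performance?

Granite: α = 21.6% − [1.6% + 1.77 × (12.8% − 1.6%)] = 0.176
Juniper: α = 23.1% − [1.6% + 1.11 × (12.8% − 1.6%)] = 9.068
Highest: Juniper (9.068).

Juniper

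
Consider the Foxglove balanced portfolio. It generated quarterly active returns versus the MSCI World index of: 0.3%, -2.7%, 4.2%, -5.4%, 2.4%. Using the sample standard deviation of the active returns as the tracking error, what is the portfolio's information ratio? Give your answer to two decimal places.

-0.06

r̄ = (0.3 − 2.7 + 4.2 − 5.4 + 2.4) / 5 = -1.20 / 5 = -0.2400%
Sample std dev = √[59.6520 / 4] = 3.8617%
IR = r̄ / tracking error = -0.2400 / 3.8617 = -0.0621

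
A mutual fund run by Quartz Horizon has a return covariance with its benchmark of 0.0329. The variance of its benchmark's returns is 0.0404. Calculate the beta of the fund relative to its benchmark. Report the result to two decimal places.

β = Cov(Rp, Rm) / Var(Rm) = 0.0329 / 0.0404 = 0.8144

0.81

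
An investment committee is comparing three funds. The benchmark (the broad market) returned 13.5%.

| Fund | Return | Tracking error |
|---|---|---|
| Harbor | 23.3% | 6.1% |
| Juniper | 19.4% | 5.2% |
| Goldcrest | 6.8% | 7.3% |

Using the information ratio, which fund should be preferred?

Harbor

Harbor: IR = (23.3% − 13.5%) / 6.1% = 1.607
Juniper: IR = (19.4% − 13.5%) / 5.2% = 1.135
Goldcrest: IR = (6.8% − 13.5%) / 7.3% = -0.918
Highest: Harbor (1.607).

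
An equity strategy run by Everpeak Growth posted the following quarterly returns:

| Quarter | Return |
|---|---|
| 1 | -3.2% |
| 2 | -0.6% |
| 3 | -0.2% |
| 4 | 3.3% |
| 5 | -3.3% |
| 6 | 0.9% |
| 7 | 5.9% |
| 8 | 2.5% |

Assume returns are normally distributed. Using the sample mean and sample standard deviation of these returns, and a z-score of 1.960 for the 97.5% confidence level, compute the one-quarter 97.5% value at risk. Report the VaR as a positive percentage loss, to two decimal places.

5.57

μ = (-3.2 − 0.6 − 0.2 + 3.3 − 3.3 + 0.9 + 5.9 + 2.5) / 8 = 0.6625%
Σ(r − μ)² = (-3.2 − 0.6625)² + (-0.6 − 0.6625)² + (-0.2 − 0.6625)² + … = 70.7788
σ = √[70.7788 / 7] = 3.1798%
VaR = −(μ − z·σ) = −(0.6625 − 1.960 × 3.1798) = −(-5.5699) = 5.5699%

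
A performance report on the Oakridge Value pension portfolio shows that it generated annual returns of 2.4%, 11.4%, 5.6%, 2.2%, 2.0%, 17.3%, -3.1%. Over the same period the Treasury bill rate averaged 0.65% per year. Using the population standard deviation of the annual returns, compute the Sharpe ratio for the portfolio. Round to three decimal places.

r̄ = (2.4 + 11.4 + 5.6 + 2.2 + 2 + 17.3 − 3.1) / 7 = 37.80 / 7 = 5.4000%
Population σ = √[Σ(r − r̄)² / 7] = √[280.7000 / 7] = √40.1000 = 6.3325%
Sharpe = (r̄ − rf) / σ = (5.4000 − 0.65) / 6.3325 = 4.7500 / 6.3325 = 0.7501

0.750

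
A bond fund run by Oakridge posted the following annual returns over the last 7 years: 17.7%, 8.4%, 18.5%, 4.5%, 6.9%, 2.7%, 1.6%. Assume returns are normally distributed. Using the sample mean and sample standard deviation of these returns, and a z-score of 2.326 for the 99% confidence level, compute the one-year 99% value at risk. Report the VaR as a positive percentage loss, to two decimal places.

7.40

r̄ = (17.7 + 8.4 + 18.5 + 4.5 + 6.9 + 2.7 + 1.6) / 7 = 8.6143%
Σ(r − r̄)² = (17.7 − 8.6143)² + (8.4 − 8.6143)² + … = 284.3686
σ = √[284.3686 / 6] = 6.8844%
VaR = −(r̄ − z·σ) = −(8.6143 − 2.326 × 6.8844) = −(-7.3988) = 7.3988%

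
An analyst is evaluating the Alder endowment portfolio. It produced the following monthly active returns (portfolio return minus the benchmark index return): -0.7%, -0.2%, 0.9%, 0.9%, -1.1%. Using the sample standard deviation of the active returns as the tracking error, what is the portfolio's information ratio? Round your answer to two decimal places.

Mean return r̄ = -0.20 / 5 = -0.0400%
Sample σ = √[Σ(r − r̄)² / 4] = √[3.3520 / 4] = √0.8380 = 0.9154%
IR = r̄ / tracking error = -0.0400 / 0.9154 = -0.0437

-0.04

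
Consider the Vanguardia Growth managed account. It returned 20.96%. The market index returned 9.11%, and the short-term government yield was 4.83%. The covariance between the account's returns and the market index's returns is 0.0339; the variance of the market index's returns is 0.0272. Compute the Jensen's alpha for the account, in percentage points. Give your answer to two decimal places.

β = Cov / Var = 0.0339 / 0.0272 = 1.2463
E[R] = Rf + β(Rm − Rf) = 4.83% + 1.2463 × (9.11% − 4.83%) = 10.1642%
α = Rp − E[R] = 20.96% − 10.1642% = 10.7958

10.80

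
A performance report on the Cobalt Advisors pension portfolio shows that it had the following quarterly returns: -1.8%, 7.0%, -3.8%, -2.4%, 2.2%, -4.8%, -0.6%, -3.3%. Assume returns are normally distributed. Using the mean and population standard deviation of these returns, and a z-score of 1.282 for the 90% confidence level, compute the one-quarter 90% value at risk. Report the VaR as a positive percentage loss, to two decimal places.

r̄ = (-1.8 + 7 − 3.8 − 2.4 + 2.2 − 4.8 − 0.6 − 3.3) / 8 = -0.9375%
Σ(r − r̄)² = (-1.8 − (-0.9375))² + (7 − (-0.9375))² + … = 104.5388
population σ = √(104.5388 / 8) = √13.0674 = 3.6149%
VaR = −(r̄ − z·σ) = −(-0.9375 − 1.282 × 3.6149) = −(-5.5718) = 5.5718%

5.57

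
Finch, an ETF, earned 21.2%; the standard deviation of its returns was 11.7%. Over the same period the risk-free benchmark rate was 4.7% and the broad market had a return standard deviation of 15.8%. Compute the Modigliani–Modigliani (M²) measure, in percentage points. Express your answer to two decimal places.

26.98

Sharpe = (Rp − Rf) / σp = (21.2% − 4.7%) / 11.7% = 1.4103
M² = Rf + Sharpe × σm = 4.7% + 1.4103 × 15.8% = 26.9827%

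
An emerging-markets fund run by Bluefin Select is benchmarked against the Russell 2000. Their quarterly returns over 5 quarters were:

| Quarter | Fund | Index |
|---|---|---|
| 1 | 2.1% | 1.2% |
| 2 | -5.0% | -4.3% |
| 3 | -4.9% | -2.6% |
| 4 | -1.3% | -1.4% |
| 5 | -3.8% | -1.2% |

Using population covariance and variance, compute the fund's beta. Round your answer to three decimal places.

r̄p = -2.5800%,  r̄m = -1.6600%
Cov = Σ(rp − r̄p)(rm − r̄m) / 5 = 4.3452
Var(rm) = Σ(rm − r̄m)² / 5 = 3.2624
β = Cov / Var = 4.3452 / 3.2624 = 1.3319

1.332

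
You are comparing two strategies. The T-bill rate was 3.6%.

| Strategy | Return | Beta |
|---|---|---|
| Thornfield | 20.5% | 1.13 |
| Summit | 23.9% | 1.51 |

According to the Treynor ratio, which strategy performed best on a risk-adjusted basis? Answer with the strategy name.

Thornfield

Thornfield: Treynor = (20.5% − 3.6%) / 1.13 = 14.956
Summit: Treynor = (23.9% − 3.6%) / 1.51 = 13.444
Highest: Thornfield (14.956).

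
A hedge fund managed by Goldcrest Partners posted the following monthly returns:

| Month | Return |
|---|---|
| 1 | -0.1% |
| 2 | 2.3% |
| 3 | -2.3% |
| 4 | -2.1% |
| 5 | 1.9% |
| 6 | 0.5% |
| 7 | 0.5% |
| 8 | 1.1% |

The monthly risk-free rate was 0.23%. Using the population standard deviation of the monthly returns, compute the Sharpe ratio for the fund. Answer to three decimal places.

r̄ = (-0.1 + 2.3 − 2.3 − 2.1 + 1.9 + 0.5 + 0.5 + 1.1) / 8 = 0.2250%
Σ(r − r̄)² = 19.9150; population σ = √(19.9150/8) = 1.5778%
Sharpe = (r̄ − rf) / σ = (0.2250 − 0.23) / 1.5778 = -0.0050 / 1.5778 = -0.0032

-0.003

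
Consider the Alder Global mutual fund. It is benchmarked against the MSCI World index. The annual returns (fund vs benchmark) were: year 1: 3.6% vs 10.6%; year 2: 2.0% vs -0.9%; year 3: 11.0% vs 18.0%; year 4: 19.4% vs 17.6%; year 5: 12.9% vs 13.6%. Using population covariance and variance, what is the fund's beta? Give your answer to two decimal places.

r̄p = 9.7800%,  r̄m = 11.7800%
Cov = Σ(rp − r̄p)(rm − r̄m) / 5 = 35.0396
Var(rm) = Σ(rm − r̄m)² / 5 = 47.6096
β = Cov / Var = 35.0396 / 47.6096 = 0.7360

0.74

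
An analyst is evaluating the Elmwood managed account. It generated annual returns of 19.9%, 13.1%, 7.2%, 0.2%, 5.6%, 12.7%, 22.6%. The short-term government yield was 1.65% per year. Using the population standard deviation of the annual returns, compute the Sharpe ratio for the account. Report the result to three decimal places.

Mean return r̄ = 81.30 / 7 = 11.6143%
Population std dev = √[378.6686 / 7] = 7.3550%
Sharpe = (r̄ − rf) / σ = (11.6143 − 1.65) / 7.3550 = 9.9643 / 7.3550 = 1.3548

1.355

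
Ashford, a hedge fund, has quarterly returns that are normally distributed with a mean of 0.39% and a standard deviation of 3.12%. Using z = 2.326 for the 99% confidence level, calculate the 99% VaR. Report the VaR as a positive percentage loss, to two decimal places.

6.87

VaR (as % loss) = −(μ − z·σ) = −(0.39% − 2.326 × 3.12%) = −(-6.86712%) = 6.86712%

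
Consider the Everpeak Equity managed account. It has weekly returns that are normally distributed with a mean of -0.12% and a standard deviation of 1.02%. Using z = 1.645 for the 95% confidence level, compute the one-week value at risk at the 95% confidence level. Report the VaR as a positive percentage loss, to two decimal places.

VaR (as % loss) = −(μ − z·σ) = −(-0.12% − 1.645 × 1.02%) = −(-1.7979%) = 1.7979%

1.80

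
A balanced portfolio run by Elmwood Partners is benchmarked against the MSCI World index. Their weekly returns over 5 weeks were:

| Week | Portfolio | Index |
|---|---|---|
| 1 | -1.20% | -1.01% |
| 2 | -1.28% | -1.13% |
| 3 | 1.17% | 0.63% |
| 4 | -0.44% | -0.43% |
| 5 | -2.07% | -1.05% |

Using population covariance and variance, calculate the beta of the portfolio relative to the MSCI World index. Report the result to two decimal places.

r̄p = -0.7640%,  r̄m = -0.5980%
Cov = Σ(rp − r̄p)(rm − r̄m) / 5 = 0.6948
Var(rm) = Σ(rm − r̄m)² / 5 = 0.4387
β = Cov / Var = 0.6948 / 0.4387 = 1.5838

1.58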